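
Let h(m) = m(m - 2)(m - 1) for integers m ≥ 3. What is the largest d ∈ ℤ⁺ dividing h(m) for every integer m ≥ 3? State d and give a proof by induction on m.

d = 6

Computing the first values: h(3) = 6 and h(4) = 24; gcd(6, 24) = 6, so d ≤ 6.
We prove 6 | m(m - 2)(m - 1) for all m ≥ 3 by induction on m.
For the base case m = 3: h(3) = 6 = 6·(1), so 6 | h(3).
Suppose the result is true for m = p, i.e. 6 | h(p). Then
h(p+1) − h(p) = (p-1)·p·(p+1) − (p-2)·(p-1)·p = (p-1)·p·[(p+1) − (p-2)] = 3·(p-1)·p. The product of 2 consecutive integers is divisible by (2)! = 2, so h(p+1) − h(p) is divisible by 3·2 = 6. By the inductive hypothesis 6 | h(p), hence 6 | h(p+1).
By induction, the statement is established for all m ≥ 3.
Therefore the largest such d is 6.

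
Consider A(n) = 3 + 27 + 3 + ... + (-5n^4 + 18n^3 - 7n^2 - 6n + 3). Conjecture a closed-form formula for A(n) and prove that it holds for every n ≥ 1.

A(n) = -n(n^2 - 3n - 1)(n^2 + n - 1)

We claim A(n) = -n(n^2 - 3n - 1)(n^2 + n - 1) for all n ≥ 1.
For the base case n = 1: A(1) = 3, and the closed form gives 3. They agree.
Inductive step: assume the claim holds for n = k, so A(k) = k(-k^4 + 2k^3 + 5k^2 - 2k - 1).
Then A(k+1) = A(k) + (-5k^4 - 2k^3 + 17k^2 + 14k + 3) = (k(-k^4 + 2k^3 + 5k^2 - 2k - 1)) + (-5k^4 - 2k^3 + 17k^2 + 14k + 3).
Simplifying, A(k+1) = -(k + 1)(k^2 - k - 3)(k^2 + 3k + 1) = -(k+1)((k+1)^2 - 3(k+1) - 1)((k+1)^2 + (k+1) - 1),
which is the closed form with n = k+1.
By induction, the statement is established for all n ≥ 1.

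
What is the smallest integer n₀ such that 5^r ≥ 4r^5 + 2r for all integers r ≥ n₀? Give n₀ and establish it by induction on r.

At r = 6: 15625 < 31116, so the inequality fails and n₀ ≥ 7. We prove 5^r ≥ 4r^5 + 2r for all r ≥ 7.
When r = 7: 5^r = 78125 and 4r^5 + 2r = 67242, so 78125 ≥ 67242.
Inductive step: assume the claim holds for r = p, so 5^p ≥ 4p^5 + 2p.
Then 5^(p + 1) = 5·(5^p) ≥ 5·(4p^5 + 2p).
Also, for p ≥ 7 we have 5·(4p^5 + 2p) ≥ 4(p+1)^5 + 2(p+1), since 5·(4p^5 + 2p) − (4(p+1)^5 + 2(p+1)) = 16p^5 - 20p^4 - 40p^3 - 40p^2 - 12p - 6, which is nonnegative for all p ≥ 7.
Combining, 5^(p + 1) ≥ 4(p+1)^5 + 2(p+1).
This completes the induction.
Hence the smallest such n₀ is 7.

n₀ = 7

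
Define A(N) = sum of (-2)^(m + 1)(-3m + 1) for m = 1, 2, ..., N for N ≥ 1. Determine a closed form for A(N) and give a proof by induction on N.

A(N) = (-2)^(N + 2)N

We claim A(N) = (-2)^(N + 2)N for all N ≥ 1.
Base step (N = 1): A(1) = -8, and the closed form gives -8. They agree.
Inductive step: assume the claim holds for N = m, so A(m) = (-2)^(m + 2)m.
Then A(m+1) = A(m) + ((-2)^(m + 2)(-3m - 2)) = ((-2)^(m + 2)m) + ((-2)^(m + 2)(-3m - 2)).
Simplifying, A(m+1) = (-2)^(m + 3)(m + 1) = (-2)^((m+1) + 2)(m+1),
which is the closed form with N = m+1.
By the principle of mathematical induction, the result holds for all N ≥ 1.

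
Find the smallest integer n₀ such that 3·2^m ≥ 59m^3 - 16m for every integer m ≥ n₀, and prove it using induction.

n₀ = 17

At m = 16: 196608 < 241408, so the inequality fails and n₀ ≥ 17. We prove 3·2^m ≥ 59m^3 - 16m for all m ≥ 17.
Base case (m = 17): 3·2^m = 393216 and 59m^3 - 16m = 289595, so 393216 ≥ 289595.
Suppose the result is true for m = p, so 3·2^p ≥ 59p^3 - 16p.
Then 3·2^(p + 1) = 2·(3·2^p) ≥ 2·(59p^3 - 16p).
Also, for p ≥ 17 we have 2·(59p^3 - 16p) ≥ 59(p+1)^3 - 16(p+1), since 2·(59p^3 - 16p) − (59(p+1)^3 - 16(p+1)) = 59p^3 - 177p^2 - 193p - 43, which is nonnegative for all p ≥ 17.
Combining, 3·2^(p + 1) ≥ 59(p+1)^3 - 16(p+1).
Hence, by induction on m, the claim holds for every m ≥ 17.
Hence the smallest such n₀ is 17.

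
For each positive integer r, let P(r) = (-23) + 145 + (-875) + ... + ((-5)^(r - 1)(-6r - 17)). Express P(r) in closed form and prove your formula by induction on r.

P(r) = (-5)^r(r + 3) - 3

We claim P(r) = (-5)^r(r + 3) - 3 for all r ≥ 1.
When r = 1: P(1) = -23, and the closed form gives -23. They agree.
Inductive step: suppose the statement holds for some m ≥ 1, so P(m) = (-5)^m(m + 3) - 3.
Then P(m+1) = P(m) + ((-5)^m(-6m - 23)) = ((-5)^m(m + 3) - 3) + ((-5)^m(-6m - 23)).
Simplifying, P(m+1) = -5(-5)^m·m - 20(-5)^m - 3 = (-5)^(m+1)((m+1) + 3) - 3,
which is the closed form with r = m+1.
Hence, by induction on r, the claim holds for every r ≥ 1.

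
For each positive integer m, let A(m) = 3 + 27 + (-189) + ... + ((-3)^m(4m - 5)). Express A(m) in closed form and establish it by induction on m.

We claim A(m) = 3(-3)^m(m - 1) + 3 for all m ≥ 1.
When m = 1: A(1) = 3, and the closed form gives 3. They agree.
Suppose the result is true for m = r, so A(r) = 3(-3)^r(r - 1) + 3.
Then A(r+1) = A(r) + ((-3)^(r + 1)(4r - 1)) = (3(-3)^r(r - 1) + 3) + ((-3)^(r + 1)(4r - 1)).
Simplifying, A(r+1) = -9(-3)^r·r + 3 = 3(-3)^(r+1)((r+1) - 1) + 3,
which is the closed form with m = r+1.
By induction, the statement is established for all m ≥ 1.

A(m) = 3(-3)^m(m - 1) + 3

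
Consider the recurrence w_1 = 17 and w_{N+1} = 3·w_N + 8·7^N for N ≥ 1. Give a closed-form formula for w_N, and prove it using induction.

w_N = 3^N + 2·7^N

Computing the first terms: w_1 = 17, w_2 = 107, w_3 = 713. This suggests w_N = 3^N + 2·7^N.
Base step (N = 1): the formula gives 17 = 17 = w_1.
Suppose the result is true for N = j, so w_j = 3^j + 2·7^j.
Then w_{j+1} = 3·w_j + 8·7^j = 3·(3^j + 2·7^j) + 8·7^j = 3^(j + 1) + 2·7^(j + 1),
which is the claimed formula at N = j+1.
Hence, by induction on N, the claim holds for every N ≥ 1.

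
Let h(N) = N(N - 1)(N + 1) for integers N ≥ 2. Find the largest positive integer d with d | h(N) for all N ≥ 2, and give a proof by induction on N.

d = 6

Computing the first values: h(2) = 6 and h(3) = 24; gcd(6, 24) = 6, so d ≤ 6.
We prove 6 | N(N - 1)(N + 1) for all N ≥ 2 by induction on N.
Base step (N = 2): h(2) = 6 = 6·(1), so 6 | h(2).
Inductive step: suppose the statement holds for some j ≥ 2, i.e. 6 | h(j). Then
h(j+1) − h(j) = j·(j+1)·(j+2) − (j-1)·j·(j+1) = j·(j+1)·[(j+2) − (j-1)] = 3·j·(j+1). The product of 2 consecutive integers is divisible by (2)! = 2, so h(j+1) − h(j) is divisible by 3·2 = 6. By the inductive hypothesis 6 | h(j), hence 6 | h(j+1).
This completes the induction.
Therefore the largest such d is 6.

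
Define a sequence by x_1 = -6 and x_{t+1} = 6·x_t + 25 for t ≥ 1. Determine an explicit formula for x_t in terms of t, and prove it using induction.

x_t = -6^(t - 1) - 5

Computing the first terms: x_1 = -6, x_2 = -11, x_3 = -41. This suggests x_t = -6^(t - 1) - 5.
When t = 1: the formula gives -6 = -6 = x_1.
Suppose the result is true for t = r, so x_r = -6^(r - 1) - 5.
Then x_{r+1} = 6·x_r + 25 = 6·(-6^(r - 1) - 5) + 25 = -6^r - 5 = -6^((r+1) - 1) - 5,
which is the claimed formula at t = r+1.
By the principle of mathematical induction, the result holds for all t ≥ 1.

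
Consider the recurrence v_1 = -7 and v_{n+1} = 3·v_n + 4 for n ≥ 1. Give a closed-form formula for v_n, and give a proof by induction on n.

Computing the first terms: v_1 = -7, v_2 = -17, v_3 = -47. This suggests v_n = -5·3^(n - 1) - 2.
For the base case n = 1: the formula gives -7 = -7 = v_1.
Inductive step: suppose the statement holds for some i ≥ 1, so v_i = -5·3^(i - 1) - 2.
Then v_{i+1} = 3·v_i + 4 = 3·(-5·3^(i - 1) - 2) + 4 = -5·3^i - 2 = -5·3^((i+1) - 1) - 2,
which is the claimed formula at n = i+1.
This completes the induction.

v_n = -5·3^(n - 1) - 2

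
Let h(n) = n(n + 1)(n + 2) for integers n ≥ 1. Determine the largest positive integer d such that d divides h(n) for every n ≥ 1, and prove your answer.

Computing the first values: h(1) = 6 and h(2) = 24; gcd(6, 24) = 6, so d ≤ 6.
We prove 6 | n(n + 1)(n + 2) for all n ≥ 1 by induction on n.
When n = 1: h(1) = 6 = 6·(1), so 6 | h(1).
Suppose the result is true for n = k, i.e. 6 | h(k). Then
h(k+1) − h(k) = (k+1)·(k+2)·(k+3) − k·(k+1)·(k+2) = (k+1)·(k+2)·[(k+3) − k] = 3·(k+1)·(k+2). The product of 2 consecutive integers is divisible by (2)! = 2, so h(k+1) − h(k) is divisible by 3·2 = 6. By the inductive hypothesis 6 | h(k), hence 6 | h(k+1).
This completes the induction.
Therefore the largest such d is 6.

d = 6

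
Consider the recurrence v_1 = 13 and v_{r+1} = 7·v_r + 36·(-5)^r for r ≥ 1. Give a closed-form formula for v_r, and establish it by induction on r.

v_r = -3(-5)^r - 2·7^(r - 1)

Computing the first terms: v_1 = 13, v_2 = -89, v_3 = 277. This suggests v_r = -3(-5)^r - 2·7^(r - 1).
When r = 1: the formula gives 13 = 13 = v_1.
Suppose the result is true for r = p, so v_p = -3(-5)^p - 2·7^(p - 1).
Then v_{p+1} = 7·v_p + 36·(-5)^p = 7·(-3(-5)^p - 2·7^(p - 1)) + 36·(-5)^p = -3(-5)^(p + 1) - 2·7^p = -3(-5)^(p+1) - 2·7^((p+1) - 1),
which is the claimed formula at r = p+1.
By induction, the statement is established for all r ≥ 1.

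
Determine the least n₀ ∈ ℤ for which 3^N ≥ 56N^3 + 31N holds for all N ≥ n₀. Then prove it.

n₀ = 10

At N = 9: 19683 < 41103, so the inequality fails and n₀ ≥ 10. We prove 3^N ≥ 56N^3 + 31N for all N ≥ 10.
Base step (N = 10): 3^N = 59049 and 56N^3 + 31N = 56310, so 59049 ≥ 56310.
Suppose the result is true for N = i, so 3^i ≥ 56i^3 + 31i.
Then 3^(i + 1) = 3·(3^i) ≥ 3·(56i^3 + 31i).
Also, for i ≥ 10 we have 3·(56i^3 + 31i) ≥ 56(i+1)^3 + 31(i+1), since 3·(56i^3 + 31i) − (56(i+1)^3 + 31(i+1)) = 112i^3 - 168i^2 - 106i - 87, which is nonnegative for all i ≥ 10.
Combining, 3^(i + 1) ≥ 56(i+1)^3 + 31(i+1).
By induction, the statement is established for all N ≥ 10.
Hence the smallest such n₀ is 10.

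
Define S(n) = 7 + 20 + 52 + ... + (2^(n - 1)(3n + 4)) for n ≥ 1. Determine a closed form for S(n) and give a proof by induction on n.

S(n) = 2^n(3n + 1) - 1

We claim S(n) = 2^n(3n + 1) - 1 for all n ≥ 1.
For the base case n = 1: S(1) = 7, and the closed form gives 7. They agree.
For the inductive step, assume it holds for an arbitrary j ≥ 1, so S(j) = 2^j(3j + 1) - 1.
Then S(j+1) = S(j) + (2^j(3j + 7)) = (2^j(3j + 1) - 1) + (2^j(3j + 7)).
Simplifying, S(j+1) = 6·2^j·j + 8·2^j - 1 = 2^(j+1)(3(j+1) + 1) - 1,
which is the closed form with n = j+1.
Hence, by induction on n, the claim holds for every n ≥ 1.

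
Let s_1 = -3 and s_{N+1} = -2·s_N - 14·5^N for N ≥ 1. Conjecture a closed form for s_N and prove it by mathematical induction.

Computing the first terms: s_1 = -3, s_2 = -64, s_3 = -222. This suggests s_N = 7(-2)^(N - 1) - 2·5^N.
For the base case N = 1: the formula gives -3 = -3 = s_1.
For the inductive step, assume it holds for an arbitrary r ≥ 1, so s_r = 7(-2)^(r - 1) - 2·5^r.
Then s_{r+1} = -2·s_r - 14·5^r = -2·(7(-2)^(r - 1) - 2·5^r) - 14·5^r = 7(-2)^r - 2·5^(r + 1) = 7(-2)^((r+1) - 1) - 2·5^(r+1),
which is the claimed formula at N = r+1.
Hence, by induction on N, the claim holds for every N ≥ 1.

s_N = 7(-2)^(N - 1) - 2·5^N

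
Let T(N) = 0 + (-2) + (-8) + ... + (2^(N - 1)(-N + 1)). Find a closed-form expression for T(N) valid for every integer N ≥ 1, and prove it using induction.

T(N) = 2^N(-N + 2) - 2

We claim T(N) = 2^N(-N + 2) - 2 for all N ≥ 1.
Base step (N = 1): T(1) = 0, and the closed form gives 0. They agree.
Suppose the result is true for N = k, so T(k) = 2^k(-k + 2) - 2.
Then T(k+1) = T(k) + (-2^k·k) = (2^k(-k + 2) - 2) + (-2^k·k).
Simplifying, T(k+1) = -2·2^k·k + 2·2^k - 2 = 2^(k+1)(-(k+1) + 2) - 2,
which is the closed form with N = k+1.
Hence, by induction on N, the claim holds for every N ≥ 1.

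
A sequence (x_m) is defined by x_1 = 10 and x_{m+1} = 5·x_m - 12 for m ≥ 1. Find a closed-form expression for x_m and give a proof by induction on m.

x_m = 7·5^(m - 1) + 3

Computing the first terms: x_1 = 10, x_2 = 38, x_3 = 178. This suggests x_m = 7·5^(m - 1) + 3.
Base step (m = 1): the formula gives 10 = 10 = x_1.
For the inductive step, assume it holds for an arbitrary k ≥ 1, so x_k = 7·5^(k - 1) + 3.
Then x_{k+1} = 5·x_k - 12 = 5·(7·5^(k - 1) + 3) - 12 = 7·5^k + 3 = 7·5^((k+1) - 1) + 3,
which is the claimed formula at m = k+1.
By induction, the statement is established for all m ≥ 1.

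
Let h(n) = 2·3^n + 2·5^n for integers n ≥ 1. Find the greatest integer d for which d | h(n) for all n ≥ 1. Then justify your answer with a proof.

d = 4

Computing the first values: h(1) = 16 and h(2) = 68; gcd(16, 68) = 4, so d ≤ 4.
We prove 4 | 2·3^n + 2·5^n for all n ≥ 1 by induction on n.
Base step (n = 1): h(1) = 16 = 4·(4), so 4 | h(1).
Inductive step: assume the claim holds for n = i, i.e. 4 | h(i). Then
h(i+1) − 5·h(i) = (2·3^(i+1) + 2·5^(i+1)) − 5·(2·3^i + 2·5^i) = (2)·3^i·(3 − 5) = (-4)·3^i. Since 4 | h(i) by the inductive hypothesis, 4 | 5·h(i); and 4 | -4 since -4 = 4·-1. Therefore 4 | h(i+1).
This completes the induction.
Therefore the largest such d is 4.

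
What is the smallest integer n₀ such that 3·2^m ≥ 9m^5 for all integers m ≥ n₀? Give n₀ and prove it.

At m = 24: 50331648 < 71663616, so the inequality fails and n₀ ≥ 25. We prove 3·2^m ≥ 9m^5 for all m ≥ 25.
When m = 25: 3·2^m = 100663296 and 9m^5 = 87890625, so 100663296 ≥ 87890625.
Suppose the result is true for m = p, so 3·2^p ≥ 9p^5.
Then 3·2^(p + 1) = 2·(3·2^p) ≥ 2·(9p^5).
Also, for p ≥ 25 we have 2·(9p^5) ≥ 9(p+1)^5, since 2 ≥ (1 + 1/p)^5 for all p ≥ 25.
Combining, 3·2^(p + 1) ≥ 9(p+1)^5.
By the principle of mathematical induction, the result holds for all m ≥ 25.
Hence the smallest such n₀ is 25.

n₀ = 25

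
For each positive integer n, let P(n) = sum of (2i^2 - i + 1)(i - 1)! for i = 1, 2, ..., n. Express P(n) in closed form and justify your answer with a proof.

P(n) = (2n + 1)n! - 1

We claim P(n) = (2n + 1)n! - 1 for all n ≥ 1.
For the base case n = 1: P(1) = 2, and the closed form gives 2. They agree.
For the inductive step, assume it holds for an arbitrary i ≥ 1, so P(i) = (2i + 1)i! - 1.
Then P(i+1) = P(i) + ((2i^2 + 3i + 2)i!) = ((2i + 1)i! - 1) + ((2i^2 + 3i + 2)i!).
Simplifying, P(i+1) = (2(i+1) + 1)(i+1)! - 1,
which is the closed form with n = i+1.
By the principle of mathematical induction, the result holds for all n ≥ 1.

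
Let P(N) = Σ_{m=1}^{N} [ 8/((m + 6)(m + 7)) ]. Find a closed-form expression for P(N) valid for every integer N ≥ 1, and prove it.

We claim P(N) = 8N/(7(N + 7)) for all N ≥ 1.
Base step (N = 1): P(1) = 1/7, and the closed form gives 1/7. They agree.
Suppose the result is true for N = m, so P(m) = 8m/(7(m + 7)).
Then P(m+1) = P(m) + (8/((m + 7)(m + 8))) = (8m/(7(m + 7))) + (8/((m + 7)(m + 8))).
Simplifying, P(m+1) = 8(m + 1)/(7(m + 8)) = 8(m+1)/(7((m+1) + 7)),
which is the closed form with N = m+1.
Hence, by induction on N, the claim holds for every N ≥ 1.

P(N) = 8N/(7(N + 7))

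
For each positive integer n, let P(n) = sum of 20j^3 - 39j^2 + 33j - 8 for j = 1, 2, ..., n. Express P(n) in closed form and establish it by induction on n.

P(n) = n(5n^3 - 3n^2 + 2n + 2)

We claim P(n) = n(5n^3 - 3n^2 + 2n + 2) for all n ≥ 1.
When n = 1: P(1) = 6, and the closed form gives 6. They agree.
For the inductive step, assume it holds for an arbitrary j ≥ 1, so P(j) = j(5j^3 - 3j^2 + 2j + 2).
Then P(j+1) = P(j) + (20j^3 + 21j^2 + 15j + 6) = (j(5j^3 - 3j^2 + 2j + 2)) + (20j^3 + 21j^2 + 15j + 6).
Simplifying, P(j+1) = (j + 1)(5j^3 + 12j^2 + 11j + 6) = (j+1)(5(j+1)^3 - 3(j+1)^2 + 2(j+1) + 2),
which is the closed form with n = j+1.
By induction, the statement is established for all n ≥ 1.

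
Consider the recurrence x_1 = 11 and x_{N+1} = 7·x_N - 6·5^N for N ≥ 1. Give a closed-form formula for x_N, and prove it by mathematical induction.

x_N = 3·5^N - 4·7^(N - 1)

Computing the first terms: x_1 = 11, x_2 = 47, x_3 = 179. This suggests x_N = 3·5^N - 4·7^(N - 1).
Base step (N = 1): the formula gives 11 = 11 = x_1.
For the inductive step, assume it holds for an arbitrary r ≥ 1, so x_r = 3·5^r - 4·7^(r - 1).
Then x_{r+1} = 7·x_r - 6·5^r = 7·(3·5^r - 4·7^(r - 1)) - 6·5^r = 3·5^(r + 1) - 4·7^r = 3·5^(r+1) - 4·7^((r+1) - 1),
which is the claimed formula at N = r+1.
This completes the induction.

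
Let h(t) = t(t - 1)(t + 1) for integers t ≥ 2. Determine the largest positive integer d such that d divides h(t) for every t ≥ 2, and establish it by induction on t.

d = 6

Computing the first values: h(2) = 6 and h(3) = 24; gcd(6, 24) = 6, so d ≤ 6.
We prove 6 | t(t - 1)(t + 1) for all t ≥ 2 by induction on t.
Base case (t = 2): h(2) = 6 = 6·(1), so 6 | h(2).
Inductive step: suppose the statement holds for some m ≥ 2, i.e. 6 | h(m). Then
h(m+1) − h(m) = m·(m+1)·(m+2) − (m-1)·m·(m+1) = m·(m+1)·[(m+2) − (m-1)] = 3·m·(m+1). The product of 2 consecutive integers is divisible by (2)! = 2, so h(m+1) − h(m) is divisible by 3·2 = 6. By the inductive hypothesis 6 | h(m), hence 6 | h(m+1).
By induction, the statement is established for all t ≥ 2.
Therefore the largest such d is 6.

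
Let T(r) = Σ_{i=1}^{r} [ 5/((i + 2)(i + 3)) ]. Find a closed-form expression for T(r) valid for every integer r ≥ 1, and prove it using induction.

T(r) = 5r/(3(r + 3))

We claim T(r) = 5r/(3(r + 3)) for all r ≥ 1.
For the base case r = 1: T(1) = 5/12, and the closed form gives 5/12. They agree.
For the inductive step, assume it holds for an arbitrary i ≥ 1, so T(i) = 5i/(3(i + 3)).
Then T(i+1) = T(i) + (5/((i + 3)(i + 4))) = (5i/(3(i + 3))) + (5/((i + 3)(i + 4))).
Simplifying, T(i+1) = 5(i + 1)/(3(i + 4)) = 5(i+1)/(3((i+1) + 3)),
which is the closed form with r = i+1.
Hence, by induction on r, the claim holds for every r ≥ 1.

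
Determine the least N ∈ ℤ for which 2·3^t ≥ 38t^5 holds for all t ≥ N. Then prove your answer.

At t = 15: 28697814 < 28856250, so the inequality fails and N ≥ 16. We prove 2·3^t ≥ 38t^5 for all t ≥ 16.
For the base case t = 16: 2·3^t = 86093442 and 38t^5 = 39845888, so 86093442 ≥ 39845888.
Inductive step: assume the claim holds for t = r, so 2·3^r ≥ 38r^5.
Then 2·3^(r + 1) = 3·(2·3^r) ≥ 3·(38r^5).
Also, for r ≥ 16 we have 3·(38r^5) ≥ 38(r+1)^5, since 3 ≥ (1 + 1/r)^5 for all r ≥ 16.
Combining, 2·3^(r + 1) ≥ 38(r+1)^5.
Hence, by induction on t, the claim holds for every t ≥ 16.
Hence the smallest such N is 16.

N = 16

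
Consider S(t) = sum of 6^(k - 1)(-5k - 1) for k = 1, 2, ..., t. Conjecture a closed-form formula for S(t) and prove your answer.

We claim S(t) = -6^t·t for all t ≥ 1.
Base case (t = 1): S(1) = -6, and the closed form gives -6. They agree.
Inductive step: suppose the statement holds for some k ≥ 1, so S(k) = -6^k·k.
Then S(k+1) = S(k) + (6^k(-5k - 6)) = (-6^k·k) + (6^k(-5k - 6)).
Simplifying, S(k+1) = 6^(k + 1)(-k - 1) = -6^(k+1)·(k+1),
which is the closed form with t = k+1.
By the principle of mathematical induction, the result holds for all t ≥ 1.

S(t) = -6^t·t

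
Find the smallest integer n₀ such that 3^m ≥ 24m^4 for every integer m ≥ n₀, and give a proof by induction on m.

At m = 11: 177147 < 351384, so the inequality fails and n₀ ≥ 12. We prove 3^m ≥ 24m^4 for all m ≥ 12.
When m = 12: 3^m = 531441 and 24m^4 = 497664, so 531441 ≥ 497664.
Inductive step: suppose the statement holds for some j ≥ 12, so 3^j ≥ 24j^4.
Then 3^(j + 1) = 3·(3^j) ≥ 3·(24j^4).
Also, for j ≥ 12 we have 3·(24j^4) ≥ 24(j+1)^4, since 3 ≥ (1 + 1/j)^4 for all j ≥ 12.
Combining, 3^(j + 1) ≥ 24(j+1)^4.
Hence, by induction on m, the claim holds for every m ≥ 12.
Hence the smallest such n₀ is 12.

n₀ = 12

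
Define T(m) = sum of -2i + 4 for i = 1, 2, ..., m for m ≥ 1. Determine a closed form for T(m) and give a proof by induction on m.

We claim T(m) = -m(m - 3) for all m ≥ 1.
For the base case m = 1: T(1) = 2, and the closed form gives 2. They agree.
For the inductive step, assume it holds for an arbitrary i ≥ 1, so T(i) = i(-i + 3).
Then T(i+1) = T(i) + (-2i + 2) = (i(-i + 3)) + (-2i + 2).
Simplifying, T(i+1) = -(i - 2)(i + 1) = -(i+1)((i+1) - 3),
which is the closed form with m = i+1.
This completes the induction.

T(m) = -m(m - 3)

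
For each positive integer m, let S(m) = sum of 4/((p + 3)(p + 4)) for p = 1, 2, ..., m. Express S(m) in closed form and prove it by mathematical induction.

S(m) = m/(m + 4)

We claim S(m) = m/(m + 4) for all m ≥ 1.
When m = 1: S(1) = 1/5, and the closed form gives 1/5. They agree.
Suppose the result is true for m = p, so S(p) = p/(p + 4).
Then S(p+1) = S(p) + (4/((p + 4)(p + 5))) = (p/(p + 4)) + (4/((p + 4)(p + 5))).
Simplifying, S(p+1) = (p + 1)/(p + 5) = (p+1)/((p+1) + 4),
which is the closed form with m = p+1.
By induction, the statement is established for all m ≥ 1.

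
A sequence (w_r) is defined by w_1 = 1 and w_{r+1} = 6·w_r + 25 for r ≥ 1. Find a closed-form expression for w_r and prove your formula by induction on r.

w_r = 6^r - 5

Computing the first terms: w_1 = 1, w_2 = 31, w_3 = 211. This suggests w_r = 6^r - 5.
When r = 1: the formula gives 1 = 1 = w_1.
For the inductive step, assume it holds for an arbitrary m ≥ 1, so w_m = 6^m - 5.
Then w_{m+1} = 6·w_m + 25 = 6·(6^m - 5) + 25 = 6^(m + 1) - 5,
which is the claimed formula at r = m+1.
This completes the induction.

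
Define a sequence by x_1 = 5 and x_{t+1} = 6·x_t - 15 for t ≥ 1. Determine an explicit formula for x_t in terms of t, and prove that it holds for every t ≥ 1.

x_t = 2·6^(t - 1) + 3

Computing the first terms: x_1 = 5, x_2 = 15, x_3 = 75. This suggests x_t = 2·6^(t - 1) + 3.
For the base case t = 1: the formula gives 5 = 5 = x_1.
Inductive step: suppose the statement holds for some i ≥ 1, so x_i = 2·6^(i - 1) + 3.
Then x_{i+1} = 6·x_i - 15 = 6·(2·6^(i - 1) + 3) - 15 = 2·6^i + 3 = 2·6^((i+1) - 1) + 3,
which is the claimed formula at t = i+1.
This completes the induction.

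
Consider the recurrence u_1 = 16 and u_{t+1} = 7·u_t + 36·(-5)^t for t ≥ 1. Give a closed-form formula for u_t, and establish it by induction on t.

Computing the first terms: u_1 = 16, u_2 = -68, u_3 = 424. This suggests u_t = -3(-5)^t + 7^(t - 1).
Base case (t = 1): the formula gives 16 = 16 = u_1.
For the inductive step, assume it holds for an arbitrary i ≥ 1, so u_i = -3(-5)^i + 7^(i - 1).
Then u_{i+1} = 7·u_i + 36·(-5)^i = 7·(-3(-5)^i + 7^(i - 1)) + 36·(-5)^i = -3(-5)^(i + 1) + 7^i = -3(-5)^(i+1) + 7^((i+1) - 1),
which is the claimed formula at t = i+1.
By the principle of mathematical induction, the result holds for all t ≥ 1.

u_t = -3(-5)^t + 7^(t - 1)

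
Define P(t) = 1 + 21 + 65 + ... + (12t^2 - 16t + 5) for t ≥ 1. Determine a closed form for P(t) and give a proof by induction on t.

P(t) = t(4t^2 - 2t - 1)

We claim P(t) = t(4t^2 - 2t - 1) for all t ≥ 1.
For the base case t = 1: P(1) = 1, and the closed form gives 1. They agree.
Inductive step: assume the claim holds for t = j, so P(j) = j(4j^2 - 2j - 1).
Then P(j+1) = P(j) + (12j^2 + 8j + 1) = (j(4j^2 - 2j - 1)) + (12j^2 + 8j + 1).
Simplifying, P(j+1) = (j + 1)(4j^2 + 6j + 1) = (j+1)(4(j+1)^2 - 2(j+1) - 1),
which is the closed form with t = j+1.
Hence, by induction on t, the claim holds for every t ≥ 1.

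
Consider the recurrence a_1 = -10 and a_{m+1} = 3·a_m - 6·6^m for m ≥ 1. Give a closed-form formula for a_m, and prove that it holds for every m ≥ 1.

a_m = 2·3^(m - 1) - 2·6^m

Computing the first terms: a_1 = -10, a_2 = -66, a_3 = -414. This suggests a_m = 2·3^(m - 1) - 2·6^m.
Base step (m = 1): the formula gives -10 = -10 = a_1.
For the inductive step, assume it holds for an arbitrary k ≥ 1, so a_k = 2·3^(k - 1) - 2·6^k.
Then a_{k+1} = 3·a_k - 6·6^k = 3·(2·3^(k - 1) - 2·6^k) - 6·6^k = 2·3^k - 2·6^(k + 1) = 2·3^((k+1) - 1) - 2·6^(k+1),
which is the claimed formula at m = k+1.
By the principle of mathematical induction, the result holds for all m ≥ 1.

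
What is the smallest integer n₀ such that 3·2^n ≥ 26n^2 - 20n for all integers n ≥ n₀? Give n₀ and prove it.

n₀ = 10

At n = 9: 1536 < 1926, so the inequality fails and n₀ ≥ 10. We prove 3·2^n ≥ 26n^2 - 20n for all n ≥ 10.
Base case (n = 10): 3·2^n = 3072 and 26n^2 - 20n = 2400, so 3072 ≥ 2400.
For the inductive step, assume it holds for an arbitrary k ≥ 10, so 3·2^k ≥ 26k^2 - 20k.
Then 3·2^(k + 1) = 2·(3·2^k) ≥ 2·(26k^2 - 20k).
Also, for k ≥ 10 we have 2·(26k^2 - 20k) ≥ 26(k+1)^2 - 20(k+1), since 2·(26k^2 - 20k) − (26(k+1)^2 - 20(k+1)) = 26k^2 - 72k - 6, which is nonnegative for all k ≥ 10.
Combining, 3·2^(k + 1) ≥ 26(k+1)^2 - 20(k+1).
Hence, by induction on n, the claim holds for every n ≥ 10.
Hence the smallest such n₀ is 10.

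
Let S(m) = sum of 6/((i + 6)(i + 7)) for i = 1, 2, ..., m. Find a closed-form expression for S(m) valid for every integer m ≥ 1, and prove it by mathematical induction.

We claim S(m) = 6m/(7(m + 7)) for all m ≥ 1.
Base step (m = 1): S(1) = 3/28, and the closed form gives 3/28. They agree.
Inductive step: suppose the statement holds for some i ≥ 1, so S(i) = 6i/(7(i + 7)).
Then S(i+1) = S(i) + (6/((i + 7)(i + 8))) = (6i/(7(i + 7))) + (6/((i + 7)(i + 8))).
Simplifying, S(i+1) = 6(i + 1)/(7(i + 8)) = 6(i+1)/(7((i+1) + 7)),
which is the closed form with m = i+1.
Hence, by induction on m, the claim holds for every m ≥ 1.

S(m) = 6m/(7(m + 7))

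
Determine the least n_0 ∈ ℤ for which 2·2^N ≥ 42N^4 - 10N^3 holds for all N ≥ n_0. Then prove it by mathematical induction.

At N = 22: 8388608 < 9732272, so the inequality fails and n_0 ≥ 23. We prove 2·2^N ≥ 42N^4 - 10N^3 for all N ≥ 23.
For the base case N = 23: 2·2^N = 16777216 and 42N^4 - 10N^3 = 11631652, so 16777216 ≥ 11631652.
Inductive step: suppose the statement holds for some p ≥ 23, so 2·2^p ≥ 42p^4 - 10p^3.
Then 2·2^(p + 1) = 2·(2·2^p) ≥ 2·(42p^4 - 10p^3).
Also, for p ≥ 23 we have 2·(42p^4 - 10p^3) ≥ 42(p+1)^4 - 10(p+1)^3, since 2·(42p^4 - 10p^3) − (42(p+1)^4 - 10(p+1)^3) = 42p^4 - 178p^3 - 222p^2 - 138p - 32, which is nonnegative for all p ≥ 23.
Combining, 2·2^(p + 1) ≥ 42(p+1)^4 - 10(p+1)^3.
By the principle of mathematical induction, the result holds for all N ≥ 23.
Hence the smallest such n_0 is 23.

n_0 = 23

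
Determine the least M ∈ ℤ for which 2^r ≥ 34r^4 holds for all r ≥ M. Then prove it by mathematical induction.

M = 24

At r = 23: 8388608 < 9514594, so the inequality fails and M ≥ 24. We prove 2^r ≥ 34r^4 for all r ≥ 24.
For the base case r = 24: 2^r = 16777216 and 34r^4 = 11280384, so 16777216 ≥ 11280384.
Inductive step: suppose the statement holds for some m ≥ 24, so 2^m ≥ 34m^4.
Then 2^(m + 1) = 2·(2^m) ≥ 2·(34m^4).
Also, for m ≥ 24 we have 2·(34m^4) ≥ 34(m+1)^4, since 2 ≥ (1 + 1/m)^4 for all m ≥ 24.
Combining, 2^(m + 1) ≥ 34(m+1)^4.
Hence, by induction on r, the claim holds for every r ≥ 24.
Hence the smallest such M is 24.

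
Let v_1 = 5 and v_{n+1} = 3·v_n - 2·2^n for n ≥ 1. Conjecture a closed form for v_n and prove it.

Computing the first terms: v_1 = 5, v_2 = 11, v_3 = 25. This suggests v_n = 2^(n + 1) + 3^(n - 1).
Base step (n = 1): the formula gives 5 = 5 = v_1.
Inductive step: suppose the statement holds for some m ≥ 1, so v_m = 2^(m + 1) + 3^(m - 1).
Then v_{m+1} = 3·v_m - 2·2^m = 3·(2^(m + 1) + 3^(m - 1)) - 2·2^m = 2^(m + 2) + 3^m = 2^((m+1) + 1) + 3^((m+1) - 1),
which is the claimed formula at n = m+1.
Hence, by induction on n, the claim holds for every n ≥ 1.

v_n = 2^(n + 1) + 3^(n - 1)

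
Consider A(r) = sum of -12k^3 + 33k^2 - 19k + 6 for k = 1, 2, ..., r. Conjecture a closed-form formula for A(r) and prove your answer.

We claim A(r) = -r(3r^3 - 5r^2 - 4r - 2) for all r ≥ 1.
Base step (r = 1): A(1) = 8, and the closed form gives 8. They agree.
Inductive step: assume the claim holds for r = k, so A(k) = k(-3k^3 + 5k^2 + 4k + 2).
Then A(k+1) = A(k) + (-12k^3 - 3k^2 + 11k + 8) = (k(-3k^3 + 5k^2 + 4k + 2)) + (-12k^3 - 3k^2 + 11k + 8).
Simplifying, A(k+1) = -(k + 1)(3k^3 + 4k^2 - 5k - 8) = -(k+1)(3(k+1)^3 - 5(k+1)^2 - 4(k+1) - 2),
which is the closed form with r = k+1.
By the principle of mathematical induction, the result holds for all r ≥ 1.

A(r) = -r(3r^3 - 5r^2 - 4r - 2)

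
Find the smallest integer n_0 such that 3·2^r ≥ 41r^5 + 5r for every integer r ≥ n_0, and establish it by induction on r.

n_0 = 28

At r = 27: 402653184 < 588305322, so the inequality fails and n_0 ≥ 28. We prove 3·2^r ≥ 41r^5 + 5r for all r ≥ 28.
Base case (r = 28): 3·2^r = 805306368 and 41r^5 + 5r = 705625228, so 805306368 ≥ 705625228.
For the inductive step, assume it holds for an arbitrary i ≥ 28, so 3·2^i ≥ 41i^5 + 5i.
Then 3·2^(i + 1) = 2·(3·2^i) ≥ 2·(41i^5 + 5i).
Also, for i ≥ 28 we have 2·(41i^5 + 5i) ≥ 41(i+1)^5 + 5(i+1), since 2·(41i^5 + 5i) − (41(i+1)^5 + 5(i+1)) = 41i^5 - 205i^4 - 410i^3 - 410i^2 - 200i - 46, which is nonnegative for all i ≥ 28.
Combining, 3·2^(i + 1) ≥ 41(i+1)^5 + 5(i+1).
By induction, the statement is established for all r ≥ 28.
Hence the smallest such n_0 is 28.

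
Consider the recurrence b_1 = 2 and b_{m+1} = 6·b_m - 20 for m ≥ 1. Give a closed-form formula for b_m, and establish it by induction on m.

Computing the first terms: b_1 = 2, b_2 = -8, b_3 = -68. This suggests b_m = -2·6^(m - 1) + 4.
Base case (m = 1): the formula gives 2 = 2 = b_1.
Suppose the result is true for m = i, so b_i = -2·6^(i - 1) + 4.
Then b_{i+1} = 6·b_i - 20 = 6·(-2·6^(i - 1) + 4) - 20 = -2·6^i + 4 = -2·6^((i+1) - 1) + 4,
which is the claimed formula at m = i+1.
By induction, the statement is established for all m ≥ 1.

b_m = -2·6^(m - 1) + 4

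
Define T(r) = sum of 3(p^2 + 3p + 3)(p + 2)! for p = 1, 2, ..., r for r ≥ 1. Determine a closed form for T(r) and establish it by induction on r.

T(r) = (3r + 3)(r + 3)! - 18

We claim T(r) = (3r + 3)(r + 3)! - 18 for all r ≥ 1.
For the base case r = 1: T(1) = 126, and the closed form gives 126. They agree.
Suppose the result is true for r = p, so T(p) = (3p + 3)(p + 3)! - 18.
Then T(p+1) = T(p) + (3(p^2 + 5p + 7)(p + 3)!) = ((3p + 3)(p + 3)! - 18) + (3(p^2 + 5p + 7)(p + 3)!).
Simplifying, T(p+1) = (3(p+1) + 3)((p+1) + 3)! - 18,
which is the closed form with r = p+1.
By induction, the statement is established for all r ≥ 1.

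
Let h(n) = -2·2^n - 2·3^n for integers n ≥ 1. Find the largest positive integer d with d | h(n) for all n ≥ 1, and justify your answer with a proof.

Computing the first values: h(1) = -10 and h(2) = -26; gcd(-10, -26) = 2, so d ≤ 2.
We prove 2 | -2·2^n - 2·3^n for all n ≥ 1 by induction on n.
Base step (n = 1): h(1) = -10 = 2·(-5), so 2 | h(1).
Inductive step: suppose the statement holds for some m ≥ 1, i.e. 2 | h(m). Then
h(m+1) − 3·h(m) = (-2·2^(m+1) - 2·3^(m+1)) − 3·(-2·2^m - 2·3^m) = (-2)·2^m·(2 − 3) = (2)·2^m. Since 2 | h(m) by the inductive hypothesis, 2 | 3·h(m); and 2 | 2 since 2 = 2·1. Therefore 2 | h(m+1).
This completes the induction.
Therefore the largest such d is 2.

d = 2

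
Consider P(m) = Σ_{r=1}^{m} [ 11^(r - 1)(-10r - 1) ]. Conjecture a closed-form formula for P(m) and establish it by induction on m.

P(m) = -11^m·m

We claim P(m) = -11^m·m for all m ≥ 1.
Base step (m = 1): P(1) = -11, and the closed form gives -11. They agree.
For the inductive step, assume it holds for an arbitrary r ≥ 1, so P(r) = -11^r·r.
Then P(r+1) = P(r) + (11^r(-10r - 11)) = (-11^r·r) + (11^r(-10r - 11)).
Simplifying, P(r+1) = 11^(r + 1)(-r - 1) = -11^(r+1)·(r+1),
which is the closed form with m = r+1.
By induction, the statement is established for all m ≥ 1.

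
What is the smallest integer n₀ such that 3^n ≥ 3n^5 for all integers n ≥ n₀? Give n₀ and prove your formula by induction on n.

n₀ = 13

At n = 12: 531441 < 746496, so the inequality fails and n₀ ≥ 13. We prove 3^n ≥ 3n^5 for all n ≥ 13.
For the base case n = 13: 3^n = 1594323 and 3n^5 = 1113879, so 1594323 ≥ 1113879.
For the inductive step, assume it holds for an arbitrary i ≥ 13, so 3^i ≥ 3i^5.
Then 3^(i + 1) = 3·(3^i) ≥ 3·(3i^5).
Also, for i ≥ 13 we have 3·(3i^5) ≥ 3(i+1)^5, since 3 ≥ (1 + 1/i)^5 for all i ≥ 13.
Combining, 3^(i + 1) ≥ 3(i+1)^5.
This completes the induction.
Hence the smallest such n₀ is 13.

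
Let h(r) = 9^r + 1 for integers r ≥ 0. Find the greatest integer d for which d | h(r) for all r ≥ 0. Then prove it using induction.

d = 2

Computing the first values: h(0) = 2 and h(1) = 10; gcd(2, 10) = 2, so d ≤ 2.
We prove 2 | 9^r + 1 for all r ≥ 0 by induction on r.
Base step (r = 0): h(0) = 2 = 2·(1), so 2 | h(0).
Suppose the result is true for r = k, i.e. 2 | h(k). Then
h(k+1) = 9^(k+1) + 1 = 9·(9^k + 1) - 8 = 9·h(k) - 8. The first term is divisible by 2 by the inductive hypothesis, and -8 is divisible by 2. Hence 2 | h(k+1).
This completes the induction.
Therefore the largest such d is 2.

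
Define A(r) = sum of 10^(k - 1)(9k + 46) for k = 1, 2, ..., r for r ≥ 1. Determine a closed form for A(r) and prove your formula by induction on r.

A(r) = 10^r(r + 5) - 5

We claim A(r) = 10^r(r + 5) - 5 for all r ≥ 1.
For the base case r = 1: A(1) = 55, and the closed form gives 55. They agree.
Suppose the result is true for r = k, so A(k) = 10^k(k + 5) - 5.
Then A(k+1) = A(k) + (10^k(9k + 55)) = (10^k(k + 5) - 5) + (10^k(9k + 55)).
Simplifying, A(k+1) = 10·10^k·k + 60·10^k - 5 = 10^(k+1)((k+1) + 5) - 5,
which is the closed form with r = k+1.
Hence, by induction on r, the claim holds for every r ≥ 1.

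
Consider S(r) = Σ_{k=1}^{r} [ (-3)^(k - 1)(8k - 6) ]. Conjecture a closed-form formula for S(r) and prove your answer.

We claim S(r) = (-3)^r(-2r + 1) - 1 for all r ≥ 1.
For the base case r = 1: S(1) = 2, and the closed form gives 2. They agree.
Inductive step: assume the claim holds for r = k, so S(k) = (-3)^k(-2k + 1) - 1.
Then S(k+1) = S(k) + ((-3)^k(8k + 2)) = ((-3)^k(-2k + 1) - 1) + ((-3)^k(8k + 2)).
Simplifying, S(k+1) = 6(-3)^k·k + 3(-3)^k - 1 = (-3)^(k+1)(-2(k+1) + 1) - 1,
which is the closed form with r = k+1.
This completes the induction.

S(r) = (-3)^r(-2r + 1) - 1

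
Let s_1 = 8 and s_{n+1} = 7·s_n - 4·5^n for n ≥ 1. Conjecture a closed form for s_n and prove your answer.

Computing the first terms: s_1 = 8, s_2 = 36, s_3 = 152. This suggests s_n = 2·5^n - 2·7^(n - 1).
For the base case n = 1: the formula gives 8 = 8 = s_1.
Inductive step: suppose the statement holds for some r ≥ 1, so s_r = 2·5^r - 2·7^(r - 1).
Then s_{r+1} = 7·s_r - 4·5^r = 7·(2·5^r - 2·7^(r - 1)) - 4·5^r = 2·5^(r + 1) - 2·7^r = 2·5^(r+1) - 2·7^((r+1) - 1),
which is the claimed formula at n = r+1.
By induction, the statement is established for all n ≥ 1.

s_n = 2·5^n - 2·7^(n - 1)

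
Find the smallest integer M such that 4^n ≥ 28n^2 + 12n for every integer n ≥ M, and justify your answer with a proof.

M = 5

At n = 4: 256 < 496, so the inequality fails and M ≥ 5. We prove 4^n ≥ 28n^2 + 12n for all n ≥ 5.
For the base case n = 5: 4^n = 1024 and 28n^2 + 12n = 760, so 1024 ≥ 760.
Inductive step: assume the claim holds for n = r, so 4^r ≥ 28r^2 + 12r.
Then 4^(r + 1) = 4·(4^r) ≥ 4·(28r^2 + 12r).
Also, for r ≥ 5 we have 4·(28r^2 + 12r) ≥ 28(r+1)^2 + 12(r+1), since 4·(28r^2 + 12r) − (28(r+1)^2 + 12(r+1)) = 84r^2 - 20r - 40, which is nonnegative for all r ≥ 5.
Combining, 4^(r + 1) ≥ 28(r+1)^2 + 12(r+1).
Hence, by induction on n, the claim holds for every n ≥ 5.
Hence the smallest such M is 5.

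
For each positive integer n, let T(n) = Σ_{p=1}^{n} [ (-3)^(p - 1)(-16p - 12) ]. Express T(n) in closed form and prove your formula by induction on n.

We claim T(n) = 4(-3)^n(n + 1) - 4 for all n ≥ 1.
When n = 1: T(1) = -28, and the closed form gives -28. They agree.
Inductive step: assume the claim holds for n = p, so T(p) = 4(-3)^p(p + 1) - 4.
Then T(p+1) = T(p) + ((-3)^p(-16p - 28)) = (4(-3)^p(p + 1) - 4) + ((-3)^p(-16p - 28)).
Simplifying, T(p+1) = -12(-3)^p·p - 24(-3)^p - 4 = 4(-3)^(p+1)((p+1) + 1) - 4,
which is the closed form with n = p+1.
By the principle of mathematical induction, the result holds for all n ≥ 1.

T(n) = 4(-3)^n(n + 1) - 4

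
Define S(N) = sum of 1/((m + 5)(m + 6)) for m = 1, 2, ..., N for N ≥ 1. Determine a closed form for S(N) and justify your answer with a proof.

We claim S(N) = N/(6(N + 6)) for all N ≥ 1.
Base step (N = 1): S(1) = 1/42, and the closed form gives 1/42. They agree.
Inductive step: assume the claim holds for N = m, so S(m) = m/(6(m + 6)).
Then S(m+1) = S(m) + (1/((m + 6)(m + 7))) = (m/(6(m + 6))) + (1/((m + 6)(m + 7))).
Simplifying, S(m+1) = (m + 1)/(6(m + 7)) = (m+1)/(6((m+1) + 6)),
which is the closed form with N = m+1.
Hence, by induction on N, the claim holds for every N ≥ 1.

S(N) = N/(6(N + 6))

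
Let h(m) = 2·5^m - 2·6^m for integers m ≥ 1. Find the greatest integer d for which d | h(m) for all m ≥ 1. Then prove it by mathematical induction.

Computing the first values: h(1) = -2 and h(2) = -22; gcd(-2, -22) = 2, so d ≤ 2.
We prove 2 | 2·5^m - 2·6^m for all m ≥ 1 by induction on m.
For the base case m = 1: h(1) = -2 = 2·(-1), so 2 | h(1).
Inductive step: suppose the statement holds for some r ≥ 1, i.e. 2 | h(r). Then
h(r+1) − 6·h(r) = (2·5^(r+1) - 2·6^(r+1)) − 6·(2·5^r - 2·6^r) = (2)·5^r·(5 − 6) = (-2)·5^r. Since 2 | h(r) by the inductive hypothesis, 2 | 6·h(r); and 2 | -2 since -2 = 2·-1. Therefore 2 | h(r+1).
This completes the induction.
Therefore the largest such d is 2.

d = 2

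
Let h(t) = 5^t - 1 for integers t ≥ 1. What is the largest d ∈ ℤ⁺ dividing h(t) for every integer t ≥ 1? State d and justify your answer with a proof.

Computing the first values: h(1) = 4 and h(2) = 24; gcd(4, 24) = 4, so d ≤ 4.
We prove 4 | 5^t - 1 for all t ≥ 1 by induction on t.
Base step (t = 1): h(1) = 4 = 4·(1), so 4 | h(1).
Inductive step: assume the claim holds for t = j, i.e. 4 | h(j). Then
5^{j+1} − 1^{j+1} = 5·5^j − 1·1^j = 5·(5^j − 1^j) + (4)·1^j. The first term is divisible by 4 by the inductive hypothesis, and the second term (4)·1^j is divisible by 4 since 4 | 4. Hence 4 | h(j+1).
By the principle of mathematical induction, the result holds for all t ≥ 1.
Therefore the largest such d is 4.

d = 4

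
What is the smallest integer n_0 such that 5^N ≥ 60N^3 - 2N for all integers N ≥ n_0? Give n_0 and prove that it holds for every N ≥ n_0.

At N = 5: 3125 < 7490, so the inequality fails and n_0 ≥ 6. We prove 5^N ≥ 60N^3 - 2N for all N ≥ 6.
For the base case N = 6: 5^N = 15625 and 60N^3 - 2N = 12948, so 15625 ≥ 12948.
Inductive step: assume the claim holds for N = m, so 5^m ≥ 60m^3 - 2m.
Then 5^(m + 1) = 5·(5^m) ≥ 5·(60m^3 - 2m).
Also, for m ≥ 6 we have 5·(60m^3 - 2m) ≥ 60(m+1)^3 - 2(m+1), since 5·(60m^3 - 2m) − (60(m+1)^3 - 2(m+1)) = 240m^3 - 180m^2 - 188m - 58, which is nonnegative for all m ≥ 6.
Combining, 5^(m + 1) ≥ 60(m+1)^3 - 2(m+1).
Hence, by induction on N, the claim holds for every N ≥ 6.
Hence the smallest such n_0 is 6.

n_0 = 6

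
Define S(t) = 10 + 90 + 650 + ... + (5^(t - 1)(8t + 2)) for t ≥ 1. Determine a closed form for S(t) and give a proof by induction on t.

S(t) = 2·5^t·t

We claim S(t) = 2·5^t·t for all t ≥ 1.
For the base case t = 1: S(1) = 10, and the closed form gives 10. They agree.
Inductive step: suppose the statement holds for some p ≥ 1, so S(p) = 2·5^p·p.
Then S(p+1) = S(p) + (5^p(8p + 10)) = (2·5^p·p) + (5^p(8p + 10)).
Simplifying, S(p+1) = 10·5^p(p + 1) = 2·5^(p+1)·(p+1),
which is the closed form with t = p+1.
By induction, the statement is established for all t ≥ 1.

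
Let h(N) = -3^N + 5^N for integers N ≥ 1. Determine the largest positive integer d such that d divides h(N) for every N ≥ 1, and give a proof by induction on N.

Computing the first values: h(1) = 2 and h(2) = 16; gcd(2, 16) = 2, so d ≤ 2.
We prove 2 | -3^N + 5^N for all N ≥ 1 by induction on N.
Base step (N = 1): h(1) = 2 = 2·(1), so 2 | h(1).
For the inductive step, assume it holds for an arbitrary p ≥ 1, i.e. 2 | h(p). Then
5^{p+1} − 3^{p+1} = 5·5^p − 3·3^p = 5·(5^p − 3^p) + (2)·3^p. The first term is divisible by 2 by the inductive hypothesis, and the second term (2)·3^p is divisible by 2 since 2 | 2. Hence 2 | h(p+1).
This completes the induction.
Therefore the largest such d is 2.

d = 2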